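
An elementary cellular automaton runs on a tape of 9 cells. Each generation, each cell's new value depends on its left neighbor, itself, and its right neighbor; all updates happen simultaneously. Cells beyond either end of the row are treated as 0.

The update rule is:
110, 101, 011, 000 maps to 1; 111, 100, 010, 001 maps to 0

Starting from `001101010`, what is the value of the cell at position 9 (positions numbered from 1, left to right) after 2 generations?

1

101110100
011011001
position 9 holds 1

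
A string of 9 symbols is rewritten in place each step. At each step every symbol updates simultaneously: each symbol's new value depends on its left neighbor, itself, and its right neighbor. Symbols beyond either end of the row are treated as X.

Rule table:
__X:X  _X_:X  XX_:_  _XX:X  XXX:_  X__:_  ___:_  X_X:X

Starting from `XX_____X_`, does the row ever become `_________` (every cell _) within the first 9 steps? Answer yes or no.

no

step 1: ______XXX
step 2: _____XX__
step 3: ____XX__X
step 4: ___XX__XX
step 5: __XX__XX_
step 6: _XX__XX_X
step 7: XX__XX_XX
step 8: ___XX_XX_
step 9: __XX_XX_X
step 9 is __XX_XX_X, still not uniform _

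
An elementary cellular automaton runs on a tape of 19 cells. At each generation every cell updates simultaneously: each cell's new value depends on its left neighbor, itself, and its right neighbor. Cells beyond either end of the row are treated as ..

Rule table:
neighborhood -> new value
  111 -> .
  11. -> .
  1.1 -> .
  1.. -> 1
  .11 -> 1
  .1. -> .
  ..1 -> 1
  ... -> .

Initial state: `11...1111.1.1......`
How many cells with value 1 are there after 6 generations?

4

1.1.11.......1.....
....1.1.....1.1....
...1...1...1...1...
..1.1.1.1.1.1.1.1..
.1...............1.
1.1.............1.1
count of 1: 4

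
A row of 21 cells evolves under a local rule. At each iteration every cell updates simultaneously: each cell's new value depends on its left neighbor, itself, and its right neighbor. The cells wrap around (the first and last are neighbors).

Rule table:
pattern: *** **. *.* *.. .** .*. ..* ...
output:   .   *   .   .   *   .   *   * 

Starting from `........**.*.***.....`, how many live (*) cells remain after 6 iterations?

9

iteration 1: **********...*.*.****
iteration 2: .........*.**....*...
iteration 3: *********..**.***..**
iteration 4: ........*.***.*.*.**.
iteration 5: ********..*.*.....**.
iteration 6: *......*.*....******.
count of *: 9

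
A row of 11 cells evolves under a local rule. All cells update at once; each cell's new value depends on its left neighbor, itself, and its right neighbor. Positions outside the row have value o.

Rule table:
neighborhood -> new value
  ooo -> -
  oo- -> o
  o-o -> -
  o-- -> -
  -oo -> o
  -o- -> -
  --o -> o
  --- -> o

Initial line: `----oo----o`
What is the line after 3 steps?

step 1: -ooooo-oooo
step 2: -o---o-o---
step 3: ---oo----oo

---oo----oo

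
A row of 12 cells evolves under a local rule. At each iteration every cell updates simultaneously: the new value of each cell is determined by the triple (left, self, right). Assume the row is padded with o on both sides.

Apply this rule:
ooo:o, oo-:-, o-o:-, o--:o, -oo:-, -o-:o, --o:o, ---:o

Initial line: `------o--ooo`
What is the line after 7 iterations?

iteration 1: ooooooooo-oo
iteration 2: oooooooo---o
iteration 3: ooooooo-ooo-
iteration 4: oooooo---o--
iteration 5: ooooo-oooooo
iteration 6: oooo---ooooo
iteration 7: ooo-ooo-oooo

ooo-ooo-oooo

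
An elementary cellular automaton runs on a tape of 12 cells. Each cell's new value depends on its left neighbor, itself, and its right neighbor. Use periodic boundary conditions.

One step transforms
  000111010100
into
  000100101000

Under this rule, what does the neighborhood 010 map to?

At position 7 the neighborhood is 010; the next row has 0 there.

0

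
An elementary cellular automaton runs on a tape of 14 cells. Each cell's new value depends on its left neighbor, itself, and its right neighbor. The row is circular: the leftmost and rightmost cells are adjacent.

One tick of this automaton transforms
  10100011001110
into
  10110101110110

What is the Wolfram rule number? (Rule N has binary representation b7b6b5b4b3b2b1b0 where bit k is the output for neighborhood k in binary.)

214

position 11: 111 → 1  (bit 7 = 1)
position 7: 110 → 1  (bit 6 = 1)
position 1: 101 → 0  (bit 5 = 0)
position 3: 100 → 1  (bit 4 = 1)
position 6: 011 → 0  (bit 3 = 0)
position 0: 010 → 1  (bit 2 = 1)
position 5: 001 → 1  (bit 1 = 1)
position 4: 000 → 0  (bit 0 = 0)
bits b7..b0 = 11010110 = 214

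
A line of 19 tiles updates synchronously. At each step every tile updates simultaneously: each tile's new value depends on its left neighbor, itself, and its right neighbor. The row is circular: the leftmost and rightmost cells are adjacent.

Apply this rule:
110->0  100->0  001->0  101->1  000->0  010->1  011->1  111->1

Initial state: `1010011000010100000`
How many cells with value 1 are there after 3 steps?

3

step 1: 1110010000011100000
step 2: 1100010000011000000
step 3: 1000010000010000000
count of 1: 3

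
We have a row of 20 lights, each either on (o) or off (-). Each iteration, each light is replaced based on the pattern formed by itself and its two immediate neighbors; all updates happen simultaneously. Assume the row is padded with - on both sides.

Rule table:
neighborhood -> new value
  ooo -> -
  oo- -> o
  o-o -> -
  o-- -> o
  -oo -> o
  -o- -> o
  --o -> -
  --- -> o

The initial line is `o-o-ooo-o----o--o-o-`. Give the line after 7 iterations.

o-o-o-o-oooo-oo-o-oo
o-o-o-o-o--o-oo-o-oo
o-o-o-o-oo-o-oo-o-oo
o-o-o-o-oo-o-oo-o-oo  (fixed point — unchanged through iteration 7)

o-o-o-o-oo-o-oo-o-oo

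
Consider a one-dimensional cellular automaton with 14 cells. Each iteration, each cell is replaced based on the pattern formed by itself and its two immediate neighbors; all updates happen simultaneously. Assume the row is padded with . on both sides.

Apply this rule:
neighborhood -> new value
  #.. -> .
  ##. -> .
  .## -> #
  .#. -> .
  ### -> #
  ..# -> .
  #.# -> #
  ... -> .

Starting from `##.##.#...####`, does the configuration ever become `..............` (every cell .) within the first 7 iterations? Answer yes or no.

yes

#.##.#....###.
.##.#.....##..
.#.#......#...
..#...........
..............
all cells are . at iteration 5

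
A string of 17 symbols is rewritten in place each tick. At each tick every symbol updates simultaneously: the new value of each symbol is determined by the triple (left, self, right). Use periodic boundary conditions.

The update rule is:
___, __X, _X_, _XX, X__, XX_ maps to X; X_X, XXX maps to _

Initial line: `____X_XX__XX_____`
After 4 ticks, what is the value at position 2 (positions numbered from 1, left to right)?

XXXXX_XXXXXXXXXXX
____X_X__________
XXXXX_XXXXXXXXXXX  (repeats tick 1; period 2)
tick 4: ____X_X__________
position 2 holds _

_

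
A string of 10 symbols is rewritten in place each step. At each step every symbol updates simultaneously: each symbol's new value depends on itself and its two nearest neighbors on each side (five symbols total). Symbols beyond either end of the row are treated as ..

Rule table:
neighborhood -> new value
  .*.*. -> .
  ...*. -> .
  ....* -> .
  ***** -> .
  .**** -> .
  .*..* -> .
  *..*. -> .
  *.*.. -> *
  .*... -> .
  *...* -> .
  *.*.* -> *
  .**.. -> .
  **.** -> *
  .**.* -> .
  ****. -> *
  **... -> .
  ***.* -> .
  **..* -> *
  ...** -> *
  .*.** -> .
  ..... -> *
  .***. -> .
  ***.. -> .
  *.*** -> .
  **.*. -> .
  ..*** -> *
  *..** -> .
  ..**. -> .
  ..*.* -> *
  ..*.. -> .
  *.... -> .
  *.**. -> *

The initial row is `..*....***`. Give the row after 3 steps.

step 1: ......**..
step 2: ****.*....
step 3: *.*..*..**

*.*..*..**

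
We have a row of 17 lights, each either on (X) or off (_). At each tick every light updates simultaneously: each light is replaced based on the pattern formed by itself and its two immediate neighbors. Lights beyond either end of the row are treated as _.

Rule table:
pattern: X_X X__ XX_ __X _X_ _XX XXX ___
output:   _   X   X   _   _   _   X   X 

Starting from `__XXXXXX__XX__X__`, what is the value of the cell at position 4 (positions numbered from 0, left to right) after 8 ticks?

X

tick 1: X__XXXXXX__XX__XX
tick 2: _X__XXXXXX__XX__X
tick 3: __X__XXXXXX__XX__
tick 4: X__X__XXXXXX__XXX
tick 5: _X__X__XXXXXX__XX
tick 6: __X__X__XXXXXX__X
tick 7: X__X__X__XXXXXX__
tick 8: _X__X__X__XXXXXXX
position 4 holds X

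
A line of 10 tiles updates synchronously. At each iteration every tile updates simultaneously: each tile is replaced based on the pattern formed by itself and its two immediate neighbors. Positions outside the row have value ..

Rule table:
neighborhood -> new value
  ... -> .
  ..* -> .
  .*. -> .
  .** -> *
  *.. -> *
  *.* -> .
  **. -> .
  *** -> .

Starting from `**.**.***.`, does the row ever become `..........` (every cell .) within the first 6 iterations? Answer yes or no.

no

*..*..*..*
.*..*..*..
..*..*..*.
...*..*..*
....*..*..
.....*..*.
iteration 6 is .....*..*., still not uniform .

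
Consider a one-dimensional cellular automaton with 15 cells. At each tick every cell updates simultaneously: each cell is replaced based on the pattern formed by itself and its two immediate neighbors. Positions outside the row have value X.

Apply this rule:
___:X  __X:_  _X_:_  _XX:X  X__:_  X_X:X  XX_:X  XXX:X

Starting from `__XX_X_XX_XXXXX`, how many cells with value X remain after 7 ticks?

13

__XXX_XXXXXXXXX
__XXXXXXXXXXXXX
__XXXXXXXXXXXXX  (fixed point — unchanged through tick 7)
count of X: 13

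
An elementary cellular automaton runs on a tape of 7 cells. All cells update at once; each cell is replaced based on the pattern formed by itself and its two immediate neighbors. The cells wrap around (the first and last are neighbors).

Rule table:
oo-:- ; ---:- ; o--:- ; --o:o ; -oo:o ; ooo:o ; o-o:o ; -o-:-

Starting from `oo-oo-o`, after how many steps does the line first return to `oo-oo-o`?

7

o-oo-oo
-oo-ooo
oo-ooo-
o-ooo-o
-ooo-oo
ooo-oo-
oo-oo-o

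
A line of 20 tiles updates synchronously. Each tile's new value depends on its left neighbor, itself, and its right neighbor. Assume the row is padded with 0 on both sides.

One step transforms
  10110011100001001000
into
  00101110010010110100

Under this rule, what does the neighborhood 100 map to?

At position 4 the neighborhood is 100; the next row has 1 there.

1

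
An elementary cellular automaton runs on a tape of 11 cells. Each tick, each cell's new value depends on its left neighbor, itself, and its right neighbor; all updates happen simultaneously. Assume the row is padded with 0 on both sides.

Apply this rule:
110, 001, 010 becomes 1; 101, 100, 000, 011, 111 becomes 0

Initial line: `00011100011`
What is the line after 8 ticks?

tick 1: 00100100101
tick 2: 01101101101
tick 3: 10100100101
tick 4: 10101101101
tick 5: 10100100101  (repeats tick 3; period 2)
tick 8: 10101101101

10101101101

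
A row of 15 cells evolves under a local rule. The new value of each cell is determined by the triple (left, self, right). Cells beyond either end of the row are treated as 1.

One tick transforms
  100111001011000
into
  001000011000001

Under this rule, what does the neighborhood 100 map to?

At position 1 the neighborhood is 100; the next row has 0 there.

0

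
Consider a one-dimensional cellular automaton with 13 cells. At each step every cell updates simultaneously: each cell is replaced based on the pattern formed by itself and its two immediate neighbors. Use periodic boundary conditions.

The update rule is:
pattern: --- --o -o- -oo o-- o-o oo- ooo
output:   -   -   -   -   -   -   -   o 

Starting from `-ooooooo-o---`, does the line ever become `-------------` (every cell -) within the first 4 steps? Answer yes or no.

yes

--ooooo------
---ooo-------
----o--------
-------------
all cells are - at step 4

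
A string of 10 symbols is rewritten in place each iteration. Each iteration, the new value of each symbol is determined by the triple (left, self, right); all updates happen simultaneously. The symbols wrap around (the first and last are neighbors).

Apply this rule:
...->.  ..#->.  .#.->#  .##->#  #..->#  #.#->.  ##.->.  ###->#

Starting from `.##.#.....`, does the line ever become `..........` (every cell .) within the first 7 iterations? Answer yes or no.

.#..##....
.##.#.#...
.#..#.##..
.##.#.#.#.
.#..#.#.##
.##.#.#.#.  (repeats iteration 4; period 2)
iteration 7: .#..#.#.##
iteration 7 is .#..#.#.##, still not uniform .

no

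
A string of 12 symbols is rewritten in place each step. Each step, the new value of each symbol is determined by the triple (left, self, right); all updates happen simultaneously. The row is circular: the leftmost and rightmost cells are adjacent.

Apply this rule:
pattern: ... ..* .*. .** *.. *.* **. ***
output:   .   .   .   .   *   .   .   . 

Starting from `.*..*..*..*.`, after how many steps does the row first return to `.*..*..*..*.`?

..*..*..*..*
*..*..*..*..
.*..*..*..*.

3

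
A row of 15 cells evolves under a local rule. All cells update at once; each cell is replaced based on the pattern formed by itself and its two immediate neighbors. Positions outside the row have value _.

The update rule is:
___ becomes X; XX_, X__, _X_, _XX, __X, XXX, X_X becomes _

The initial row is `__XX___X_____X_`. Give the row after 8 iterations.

__XX___X_____XX

iteration 1: X____X___XXX___
iteration 2: __XX___X_____XX
iteration 3: X____X___XXX___  (repeats iteration 1; period 2)
iteration 8: __XX___X_____XX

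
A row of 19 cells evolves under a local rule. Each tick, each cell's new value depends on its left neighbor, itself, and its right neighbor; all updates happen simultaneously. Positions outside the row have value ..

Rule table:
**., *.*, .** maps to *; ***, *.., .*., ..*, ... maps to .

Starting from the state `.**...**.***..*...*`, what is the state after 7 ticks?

.**......**........

.**...****.*.......
.**...*..**........
.**......**........
.**......**........  (fixed point — unchanged through tick 7)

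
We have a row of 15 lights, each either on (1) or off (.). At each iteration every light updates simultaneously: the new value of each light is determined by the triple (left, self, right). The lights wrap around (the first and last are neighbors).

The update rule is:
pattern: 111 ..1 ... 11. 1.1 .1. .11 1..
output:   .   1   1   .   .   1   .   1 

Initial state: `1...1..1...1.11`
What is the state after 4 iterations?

1...........111

iteration 1: .11111111111...
iteration 2: 1...........111
iteration 3: .11111111111...  (repeats iteration 1; period 2)
iteration 4: 1...........111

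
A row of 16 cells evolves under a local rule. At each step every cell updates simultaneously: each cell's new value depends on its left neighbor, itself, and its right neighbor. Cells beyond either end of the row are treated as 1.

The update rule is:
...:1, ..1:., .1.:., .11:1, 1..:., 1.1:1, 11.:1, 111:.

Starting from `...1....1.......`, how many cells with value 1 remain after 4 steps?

.1...11...11111.
1..1.11.1.1...11
1...1111.1..1.1.
1.1.1..11....1.1
count of 1: 7

7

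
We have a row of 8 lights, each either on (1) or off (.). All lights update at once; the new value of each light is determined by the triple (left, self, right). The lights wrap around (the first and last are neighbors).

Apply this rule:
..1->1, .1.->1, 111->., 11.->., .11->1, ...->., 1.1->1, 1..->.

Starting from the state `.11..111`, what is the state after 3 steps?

..11..11

step 1: 11..11..
step 2: 1..11..1
step 3: ..11..11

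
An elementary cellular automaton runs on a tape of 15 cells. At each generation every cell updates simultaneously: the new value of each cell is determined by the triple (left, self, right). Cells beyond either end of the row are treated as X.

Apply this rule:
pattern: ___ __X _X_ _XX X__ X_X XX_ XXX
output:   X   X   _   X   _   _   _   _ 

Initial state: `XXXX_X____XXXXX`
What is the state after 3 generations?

_X_______XXXX__

_______XXXX____
_XXXXXXX____XXX
_X_______XXXX__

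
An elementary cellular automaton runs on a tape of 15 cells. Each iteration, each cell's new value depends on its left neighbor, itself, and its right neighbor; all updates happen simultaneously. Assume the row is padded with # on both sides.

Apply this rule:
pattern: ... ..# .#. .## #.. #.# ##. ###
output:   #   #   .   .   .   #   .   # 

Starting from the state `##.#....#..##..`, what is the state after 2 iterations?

.#..#.#..#..##.

iteration 1: #.#..###..#...#
iteration 2: .#..#.#..#..##.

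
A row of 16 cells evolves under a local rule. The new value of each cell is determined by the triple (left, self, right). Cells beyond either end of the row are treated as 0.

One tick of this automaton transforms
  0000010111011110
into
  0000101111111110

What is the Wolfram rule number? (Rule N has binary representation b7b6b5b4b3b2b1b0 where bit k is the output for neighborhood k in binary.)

234

position 8: 111 → 1  (bit 7 = 1)
position 9: 110 → 1  (bit 6 = 1)
position 6: 101 → 1  (bit 5 = 1)
position 15: 100 → 0  (bit 4 = 0)
position 7: 011 → 1  (bit 3 = 1)
position 5: 010 → 0  (bit 2 = 0)
position 4: 001 → 1  (bit 1 = 1)
position 0: 000 → 0  (bit 0 = 0)
bits b7..b0 = 11101010 = 234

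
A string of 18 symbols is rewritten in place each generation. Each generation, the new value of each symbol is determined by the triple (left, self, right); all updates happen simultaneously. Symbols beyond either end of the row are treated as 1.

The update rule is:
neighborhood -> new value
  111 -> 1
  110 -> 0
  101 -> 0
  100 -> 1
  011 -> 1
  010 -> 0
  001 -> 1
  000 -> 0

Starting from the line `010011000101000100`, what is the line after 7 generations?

001110101000101011
111100000101000011
111010001000100111
110001010101011111
101010000000011111
000001000000111111
100010100001111111

100010100001111111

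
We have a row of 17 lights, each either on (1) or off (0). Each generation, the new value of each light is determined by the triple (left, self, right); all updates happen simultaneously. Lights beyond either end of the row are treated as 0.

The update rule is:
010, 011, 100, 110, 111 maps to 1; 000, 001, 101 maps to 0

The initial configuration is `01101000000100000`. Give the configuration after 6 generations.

01101111110111111

01101100000110000
01101110000111000
01101111000111100
01101111100111110
01101111110111111
01101111110111111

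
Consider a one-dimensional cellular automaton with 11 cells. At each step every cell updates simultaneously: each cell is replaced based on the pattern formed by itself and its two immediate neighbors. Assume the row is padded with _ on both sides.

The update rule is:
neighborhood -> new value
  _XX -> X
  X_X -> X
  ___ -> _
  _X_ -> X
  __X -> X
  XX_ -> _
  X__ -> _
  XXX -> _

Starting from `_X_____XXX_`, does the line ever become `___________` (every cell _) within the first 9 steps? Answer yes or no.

XX____XX___
X____XX____
X___XX_____
X__XX______
X_XX_______
XXX________
X__________
X__________  (fixed point — unchanged through step 9)
step 9 is X__________, still not uniform _

no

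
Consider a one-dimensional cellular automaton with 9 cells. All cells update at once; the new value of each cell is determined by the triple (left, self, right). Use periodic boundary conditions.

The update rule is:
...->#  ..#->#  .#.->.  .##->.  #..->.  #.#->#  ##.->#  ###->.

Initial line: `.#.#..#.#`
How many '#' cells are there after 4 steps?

4

#.#..#.#.
.#..#.#.#
#..#.#.#.
..#.#.#.#
count of #: 4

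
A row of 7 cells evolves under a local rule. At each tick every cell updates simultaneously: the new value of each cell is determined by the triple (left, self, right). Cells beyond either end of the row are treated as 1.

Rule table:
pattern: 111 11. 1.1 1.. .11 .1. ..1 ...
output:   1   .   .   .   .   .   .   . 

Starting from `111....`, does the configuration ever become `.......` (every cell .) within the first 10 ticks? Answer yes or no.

tick 1: 11.....
tick 2: 1......
tick 3: .......
all cells are . at tick 3

yes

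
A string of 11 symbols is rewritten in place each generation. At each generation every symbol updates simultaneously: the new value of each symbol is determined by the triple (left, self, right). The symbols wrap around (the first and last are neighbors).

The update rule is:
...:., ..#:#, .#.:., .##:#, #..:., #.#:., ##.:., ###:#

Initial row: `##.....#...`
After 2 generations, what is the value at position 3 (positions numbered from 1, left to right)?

#.....#...#
.....#...##
position 3 holds .

.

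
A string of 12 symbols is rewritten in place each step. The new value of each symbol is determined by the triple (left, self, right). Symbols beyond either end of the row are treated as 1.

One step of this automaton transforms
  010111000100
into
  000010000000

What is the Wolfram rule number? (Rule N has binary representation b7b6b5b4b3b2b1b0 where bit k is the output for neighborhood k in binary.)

128

position 4: 111 → 1  (bit 7 = 1)
position 5: 110 → 0  (bit 6 = 0)
position 0: 101 → 0  (bit 5 = 0)
position 6: 100 → 0  (bit 4 = 0)
position 3: 011 → 0  (bit 3 = 0)
position 1: 010 → 0  (bit 2 = 0)
position 8: 001 → 0  (bit 1 = 0)
position 7: 000 → 0  (bit 0 = 0)
bits b7..b0 = 10000000 = 128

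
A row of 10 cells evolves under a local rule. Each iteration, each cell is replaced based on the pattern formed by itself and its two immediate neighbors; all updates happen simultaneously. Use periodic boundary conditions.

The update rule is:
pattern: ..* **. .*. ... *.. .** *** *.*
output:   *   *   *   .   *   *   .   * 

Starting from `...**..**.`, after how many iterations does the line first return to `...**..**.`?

6

..********
***......*
..**....**
*****..***
....****..
...**..**.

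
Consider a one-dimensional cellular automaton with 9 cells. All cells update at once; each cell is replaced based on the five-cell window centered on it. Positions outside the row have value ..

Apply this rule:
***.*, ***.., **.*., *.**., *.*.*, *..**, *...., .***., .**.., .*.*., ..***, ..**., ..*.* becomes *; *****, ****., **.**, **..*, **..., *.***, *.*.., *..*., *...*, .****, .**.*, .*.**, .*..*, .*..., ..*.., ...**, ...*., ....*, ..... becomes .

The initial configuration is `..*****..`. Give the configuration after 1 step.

..*...*.*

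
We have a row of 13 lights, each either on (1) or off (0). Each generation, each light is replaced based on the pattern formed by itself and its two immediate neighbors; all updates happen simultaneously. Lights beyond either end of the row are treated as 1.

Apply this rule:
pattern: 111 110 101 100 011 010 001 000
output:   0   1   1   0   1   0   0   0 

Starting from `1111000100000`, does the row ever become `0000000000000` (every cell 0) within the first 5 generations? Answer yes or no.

yes

0001000000000
0000000000000
all cells are 0 at generation 2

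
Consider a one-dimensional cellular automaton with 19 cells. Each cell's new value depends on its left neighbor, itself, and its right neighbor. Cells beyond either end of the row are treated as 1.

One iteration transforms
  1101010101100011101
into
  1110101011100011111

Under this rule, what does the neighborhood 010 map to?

At position 3 the neighborhood is 010; the next row has 0 there.

0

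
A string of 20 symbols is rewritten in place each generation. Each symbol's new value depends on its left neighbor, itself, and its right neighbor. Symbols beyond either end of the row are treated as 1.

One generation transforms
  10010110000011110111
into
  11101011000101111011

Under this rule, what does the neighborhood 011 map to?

At position 5 the neighborhood is 011; the next row has 0 there.

0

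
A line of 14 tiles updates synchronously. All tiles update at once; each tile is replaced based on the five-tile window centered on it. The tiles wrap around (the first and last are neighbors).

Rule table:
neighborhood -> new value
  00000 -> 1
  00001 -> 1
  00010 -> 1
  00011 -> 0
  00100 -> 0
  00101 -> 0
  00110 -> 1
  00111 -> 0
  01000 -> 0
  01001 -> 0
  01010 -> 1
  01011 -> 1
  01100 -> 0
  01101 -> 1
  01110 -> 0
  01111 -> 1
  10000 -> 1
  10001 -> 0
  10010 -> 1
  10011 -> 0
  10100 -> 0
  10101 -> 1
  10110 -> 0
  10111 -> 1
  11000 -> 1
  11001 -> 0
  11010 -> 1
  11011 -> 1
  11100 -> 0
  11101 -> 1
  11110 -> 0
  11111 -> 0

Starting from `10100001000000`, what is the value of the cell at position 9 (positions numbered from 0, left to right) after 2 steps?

01001110011111
10000000001001
position 9 holds 0

0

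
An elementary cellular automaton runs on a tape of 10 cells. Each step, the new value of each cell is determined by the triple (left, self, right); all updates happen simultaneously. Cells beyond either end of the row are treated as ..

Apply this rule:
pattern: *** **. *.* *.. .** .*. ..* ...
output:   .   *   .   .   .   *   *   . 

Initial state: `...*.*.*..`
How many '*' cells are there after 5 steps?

step 1: ..**.*.*..
step 2: .*.*.*.*..
step 3: **.*.*.*..
step 4: .*.*.*.*..  (repeats step 2; period 2)
step 5: **.*.*.*..
count of *: 5

5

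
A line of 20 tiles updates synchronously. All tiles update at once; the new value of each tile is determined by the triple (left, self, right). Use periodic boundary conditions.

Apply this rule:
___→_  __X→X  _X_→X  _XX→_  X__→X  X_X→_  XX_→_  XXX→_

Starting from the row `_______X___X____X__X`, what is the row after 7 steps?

XXX_XXX__X__X__XXX__

step 1: X_____XXX_XXX__XXXXX
step 2: _X___X_______XX_____
step 3: XXX_XXX_____X__X____
step 4: _______X___XXXXXX__X
step 5: X_____XXX_X______XXX
step 6: _X___X____XX____X___
step 7: XXX_XXX__X__X__XXX__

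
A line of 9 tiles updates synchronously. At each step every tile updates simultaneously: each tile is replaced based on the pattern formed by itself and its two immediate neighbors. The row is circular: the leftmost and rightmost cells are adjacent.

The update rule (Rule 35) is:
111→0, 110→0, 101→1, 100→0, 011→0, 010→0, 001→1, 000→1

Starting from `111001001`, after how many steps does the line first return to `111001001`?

18

step 1: 000010010
step 2: 111100100
step 3: 000001001
step 4: 011110010
step 5: 100000100
step 6: 001111001
step 7: 010000010
step 8: 100111100
step 9: 001000001
step 10: 010011110
step 11: 100100000
step 12: 001001111
step 13: 010010000
step 14: 100100111
step 15: 001001000
step 16: 110010011
step 17: 000100100
step 18: 111001001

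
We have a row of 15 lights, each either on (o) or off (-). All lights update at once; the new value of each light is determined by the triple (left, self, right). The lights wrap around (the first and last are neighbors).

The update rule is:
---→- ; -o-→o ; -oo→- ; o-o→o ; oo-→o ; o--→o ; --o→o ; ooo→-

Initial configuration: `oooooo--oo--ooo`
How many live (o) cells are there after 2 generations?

5

-----ooo-ooo---
----o--oo--oo--
count of o: 5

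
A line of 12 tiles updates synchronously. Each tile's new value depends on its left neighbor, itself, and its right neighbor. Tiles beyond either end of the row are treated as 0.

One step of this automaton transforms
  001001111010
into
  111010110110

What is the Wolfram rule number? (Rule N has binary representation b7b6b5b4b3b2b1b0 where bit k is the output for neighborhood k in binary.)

167

position 6: 111 → 1  (bit 7 = 1)
position 8: 110 → 0  (bit 6 = 0)
position 9: 101 → 1  (bit 5 = 1)
position 3: 100 → 0  (bit 4 = 0)
position 5: 011 → 0  (bit 3 = 0)
position 2: 010 → 1  (bit 2 = 1)
position 1: 001 → 1  (bit 1 = 1)
position 0: 000 → 1  (bit 0 = 1)
bits b7..b0 = 10100111 = 167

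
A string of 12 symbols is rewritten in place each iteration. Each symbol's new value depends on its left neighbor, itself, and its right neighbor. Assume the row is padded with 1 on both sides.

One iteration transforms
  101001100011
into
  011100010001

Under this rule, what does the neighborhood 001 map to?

0

At position 4 the neighborhood is 001; the next row has 0 there.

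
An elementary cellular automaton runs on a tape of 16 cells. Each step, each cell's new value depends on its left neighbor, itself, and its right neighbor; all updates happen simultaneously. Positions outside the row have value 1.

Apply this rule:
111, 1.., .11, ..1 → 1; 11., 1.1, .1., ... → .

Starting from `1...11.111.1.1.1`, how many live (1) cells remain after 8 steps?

13

.1.11..11......1
...1.111.1....11
1.1..11...1..111
...111.1.1.11111
1.111......11111
..11.1....111111
111...1..1111111
11.1.1.111111111
count of 1: 13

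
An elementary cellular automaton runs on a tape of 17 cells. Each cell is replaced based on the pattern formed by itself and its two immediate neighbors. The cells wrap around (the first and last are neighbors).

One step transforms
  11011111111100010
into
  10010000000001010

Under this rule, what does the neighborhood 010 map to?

At position 15 the neighborhood is 010; the next row has 1 there.

1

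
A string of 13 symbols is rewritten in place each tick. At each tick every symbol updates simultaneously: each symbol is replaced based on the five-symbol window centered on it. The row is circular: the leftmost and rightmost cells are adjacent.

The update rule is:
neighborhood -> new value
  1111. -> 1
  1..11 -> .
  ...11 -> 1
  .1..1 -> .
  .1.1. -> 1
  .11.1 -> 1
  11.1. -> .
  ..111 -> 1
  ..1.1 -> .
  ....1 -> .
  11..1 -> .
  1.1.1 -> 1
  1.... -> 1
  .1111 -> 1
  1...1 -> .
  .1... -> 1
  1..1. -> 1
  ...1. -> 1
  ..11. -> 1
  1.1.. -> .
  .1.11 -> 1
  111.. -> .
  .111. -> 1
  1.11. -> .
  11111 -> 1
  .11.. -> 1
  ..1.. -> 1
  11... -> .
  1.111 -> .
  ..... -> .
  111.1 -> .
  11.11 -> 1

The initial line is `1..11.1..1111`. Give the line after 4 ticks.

tick 1: ...11....1111
tick 2: ..111.1.1111.
tick 3: .111..11.11..
tick 4: 111...111.1..

111...111.1..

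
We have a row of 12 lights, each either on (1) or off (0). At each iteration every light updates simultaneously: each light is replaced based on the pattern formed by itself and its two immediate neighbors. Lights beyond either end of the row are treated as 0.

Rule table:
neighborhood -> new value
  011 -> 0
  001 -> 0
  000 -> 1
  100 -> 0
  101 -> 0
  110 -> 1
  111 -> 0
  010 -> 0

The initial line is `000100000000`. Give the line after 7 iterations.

010111000001

iteration 1: 110001111111
iteration 2: 010100000001
iteration 3: 000001111100
iteration 4: 111100000101
iteration 5: 000101110000
iteration 6: 110000010111
iteration 7: 010111000001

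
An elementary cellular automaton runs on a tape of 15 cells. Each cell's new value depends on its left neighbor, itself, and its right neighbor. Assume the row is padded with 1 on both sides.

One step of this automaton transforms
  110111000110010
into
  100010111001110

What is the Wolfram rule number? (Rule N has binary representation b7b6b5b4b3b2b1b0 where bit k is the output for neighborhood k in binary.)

151

position 0: 111 → 1  (bit 7 = 1)
position 1: 110 → 0  (bit 6 = 0)
position 2: 101 → 0  (bit 5 = 0)
position 6: 100 → 1  (bit 4 = 1)
position 3: 011 → 0  (bit 3 = 0)
position 13: 010 → 1  (bit 2 = 1)
position 8: 001 → 1  (bit 1 = 1)
position 7: 000 → 1  (bit 0 = 1)
bits b7..b0 = 10010111 = 151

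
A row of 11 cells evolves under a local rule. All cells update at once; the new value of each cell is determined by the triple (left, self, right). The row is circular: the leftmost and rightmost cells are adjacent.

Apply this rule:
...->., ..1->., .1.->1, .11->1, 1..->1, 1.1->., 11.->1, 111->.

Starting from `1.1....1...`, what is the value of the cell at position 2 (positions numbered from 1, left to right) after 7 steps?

.

1.11...11..
1.111..111.
1.1.11.1.1.
1.1.11.1.1.  (fixed point — unchanged through step 7)
position 2 holds .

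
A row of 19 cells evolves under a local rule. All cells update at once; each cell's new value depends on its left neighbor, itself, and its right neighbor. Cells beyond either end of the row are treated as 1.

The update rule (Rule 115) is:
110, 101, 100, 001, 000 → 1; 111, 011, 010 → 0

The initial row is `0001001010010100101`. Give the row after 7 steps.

0110110110110101100

1110110101101011010
0011011010110101101
1101101101011010110
0110110110101101011
1011011011010110100
1101101101101011011
0110110110110101100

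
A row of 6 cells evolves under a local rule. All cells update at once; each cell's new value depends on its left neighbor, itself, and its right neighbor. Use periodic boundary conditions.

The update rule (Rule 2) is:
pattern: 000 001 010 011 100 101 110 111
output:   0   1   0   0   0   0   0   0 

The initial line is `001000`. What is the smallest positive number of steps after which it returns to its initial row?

step 1: 010000
step 2: 100000
step 3: 000001
step 4: 000010
step 5: 000100
step 6: 001000

6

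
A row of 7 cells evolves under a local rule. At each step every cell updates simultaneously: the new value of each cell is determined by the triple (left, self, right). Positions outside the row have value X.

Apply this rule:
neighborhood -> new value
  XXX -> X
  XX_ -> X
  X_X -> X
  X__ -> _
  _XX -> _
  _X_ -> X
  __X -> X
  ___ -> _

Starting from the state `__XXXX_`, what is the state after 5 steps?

step 1: _X_XXXX
step 2: XXX_XXX
step 3: XXXX_XX
step 4: XXXXX_X
step 5: XXXXXX_

XXXXXX_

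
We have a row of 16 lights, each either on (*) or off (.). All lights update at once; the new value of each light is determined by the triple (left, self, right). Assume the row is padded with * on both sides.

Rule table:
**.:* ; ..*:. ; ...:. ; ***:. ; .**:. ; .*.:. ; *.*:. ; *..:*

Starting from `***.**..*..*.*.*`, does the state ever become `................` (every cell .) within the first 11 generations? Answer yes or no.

generation 1: ..*..**..*......
generation 2: *..*..**..*.....
generation 3: **..*..**..*....
generation 4: .**..*..**..*...
generation 5: ..**..*..**..*..
generation 6: *..**..*..**..*.
generation 7: **..**..*..**...
generation 8: .**..**..*..**..
generation 9: ..**..**..*..**.
generation 10: *..**..**..*..*.
generation 11: **..**..**..*...
generation 11 is **..**..**..*..., still not uniform .

no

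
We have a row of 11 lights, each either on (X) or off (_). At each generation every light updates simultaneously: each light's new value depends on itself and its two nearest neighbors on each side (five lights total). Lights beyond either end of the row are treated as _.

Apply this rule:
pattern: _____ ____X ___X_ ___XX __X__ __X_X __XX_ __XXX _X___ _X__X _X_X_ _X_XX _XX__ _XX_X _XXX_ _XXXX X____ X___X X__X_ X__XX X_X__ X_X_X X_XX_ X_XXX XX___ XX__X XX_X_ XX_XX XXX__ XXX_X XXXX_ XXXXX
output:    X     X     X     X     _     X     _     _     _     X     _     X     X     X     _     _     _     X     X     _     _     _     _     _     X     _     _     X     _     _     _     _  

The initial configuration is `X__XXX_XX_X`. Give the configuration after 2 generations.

_X____X_X__
X___XXX____

X___XXX____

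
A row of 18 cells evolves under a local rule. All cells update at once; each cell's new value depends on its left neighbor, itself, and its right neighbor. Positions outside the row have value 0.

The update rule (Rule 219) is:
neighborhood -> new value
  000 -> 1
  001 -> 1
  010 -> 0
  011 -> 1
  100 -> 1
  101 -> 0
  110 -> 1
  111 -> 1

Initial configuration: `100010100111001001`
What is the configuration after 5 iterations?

011100011111110110
111111111111110111
111111111111110111  (fixed point — unchanged through iteration 5)

111111111111110111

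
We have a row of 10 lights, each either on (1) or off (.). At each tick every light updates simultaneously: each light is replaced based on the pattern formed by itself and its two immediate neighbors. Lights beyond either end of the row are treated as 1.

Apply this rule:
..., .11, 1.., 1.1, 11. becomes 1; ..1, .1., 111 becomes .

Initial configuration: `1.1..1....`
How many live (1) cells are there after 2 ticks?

11.1..111.
.11.1.1.11
count of 1: 6

6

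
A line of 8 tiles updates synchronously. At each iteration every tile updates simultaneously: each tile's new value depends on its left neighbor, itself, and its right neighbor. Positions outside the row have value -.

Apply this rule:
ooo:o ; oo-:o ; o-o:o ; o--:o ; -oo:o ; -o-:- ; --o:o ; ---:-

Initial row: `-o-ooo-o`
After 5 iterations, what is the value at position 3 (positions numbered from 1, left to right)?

o-ooooo-
-ooooooo
oooooooo
oooooooo  (fixed point — unchanged through iteration 5)
position 3 holds o

o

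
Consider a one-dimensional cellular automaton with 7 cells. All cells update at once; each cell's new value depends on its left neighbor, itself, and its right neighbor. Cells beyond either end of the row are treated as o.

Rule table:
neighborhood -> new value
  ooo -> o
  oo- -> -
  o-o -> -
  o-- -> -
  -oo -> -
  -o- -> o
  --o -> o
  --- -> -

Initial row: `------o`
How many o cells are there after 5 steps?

-----o-
----oo-
---o---
--oo--o
-o---o-
count of o: 2

2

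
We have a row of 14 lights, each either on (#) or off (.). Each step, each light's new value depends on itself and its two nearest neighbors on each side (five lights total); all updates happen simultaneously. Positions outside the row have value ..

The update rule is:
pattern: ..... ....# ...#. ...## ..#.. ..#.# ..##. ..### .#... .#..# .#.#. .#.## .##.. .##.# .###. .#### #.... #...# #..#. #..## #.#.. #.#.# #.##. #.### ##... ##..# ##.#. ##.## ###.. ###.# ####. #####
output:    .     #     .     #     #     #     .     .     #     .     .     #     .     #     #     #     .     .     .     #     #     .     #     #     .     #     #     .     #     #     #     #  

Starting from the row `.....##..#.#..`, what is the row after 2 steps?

...##..#.#.##.
.##..#.#..##..

.##..#.#..##..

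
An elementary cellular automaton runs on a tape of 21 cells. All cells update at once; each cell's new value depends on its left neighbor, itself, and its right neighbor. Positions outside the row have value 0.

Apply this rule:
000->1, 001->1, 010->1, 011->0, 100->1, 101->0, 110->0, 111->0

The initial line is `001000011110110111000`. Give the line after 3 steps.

111111100000000000111

111111100000000000111
000000011111111111000
111111100000000000111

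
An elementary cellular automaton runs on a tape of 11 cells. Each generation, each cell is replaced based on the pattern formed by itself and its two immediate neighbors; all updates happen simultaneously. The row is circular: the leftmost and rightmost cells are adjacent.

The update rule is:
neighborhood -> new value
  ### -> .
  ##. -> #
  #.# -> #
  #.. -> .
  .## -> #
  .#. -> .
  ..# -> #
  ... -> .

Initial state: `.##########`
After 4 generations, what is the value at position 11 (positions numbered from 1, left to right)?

.

generation 1: ##........#
generation 2: .#.......##
generation 3: #.......###
generation 4: #......##..
position 11 holds .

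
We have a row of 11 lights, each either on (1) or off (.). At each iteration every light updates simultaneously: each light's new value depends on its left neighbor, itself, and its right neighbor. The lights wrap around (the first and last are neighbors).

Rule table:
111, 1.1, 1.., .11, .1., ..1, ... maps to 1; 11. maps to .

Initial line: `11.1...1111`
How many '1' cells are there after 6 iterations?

1.111111111
.1111111111
1111111111.
111111111.1
11111111.11
1111111.111
count of 1: 10

10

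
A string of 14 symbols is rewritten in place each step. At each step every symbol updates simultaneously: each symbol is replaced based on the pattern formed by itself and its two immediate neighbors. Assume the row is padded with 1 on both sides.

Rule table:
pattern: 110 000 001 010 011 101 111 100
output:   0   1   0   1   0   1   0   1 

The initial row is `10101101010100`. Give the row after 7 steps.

01110011111110
10001000000001
01101111111100
10010000000010
01011111111011
11100000000100
00011111110110

00011111110110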